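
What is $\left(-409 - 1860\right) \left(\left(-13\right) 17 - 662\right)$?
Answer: $2003527$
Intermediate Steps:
$\left(-409 - 1860\right) \left(\left(-13\right) 17 - 662\right) = - 2269 \left(-221 - 662\right) = \left(-2269\right) \left(-883\right) = 2003527$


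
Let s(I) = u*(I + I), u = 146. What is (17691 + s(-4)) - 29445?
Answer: -12922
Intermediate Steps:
s(I) = 292*I (s(I) = 146*(I + I) = 146*(2*I) = 292*I)
(17691 + s(-4)) - 29445 = (17691 + 292*(-4)) - 29445 = (17691 - 1168) - 29445 = 16523 - 29445 = -12922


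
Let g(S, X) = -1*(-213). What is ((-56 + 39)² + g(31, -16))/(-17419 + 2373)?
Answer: -251/7523 ≈ -0.033364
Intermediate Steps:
g(S, X) = 213
((-56 + 39)² + g(31, -16))/(-17419 + 2373) = ((-56 + 39)² + 213)/(-17419 + 2373) = ((-17)² + 213)/(-15046) = (289 + 213)*(-1/15046) = 502*(-1/15046) = -251/7523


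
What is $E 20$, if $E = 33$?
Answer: $660$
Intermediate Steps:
$E 20 = 33 \cdot 20 = 660$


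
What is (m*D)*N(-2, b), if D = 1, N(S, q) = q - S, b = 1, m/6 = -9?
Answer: -162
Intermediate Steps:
m = -54 (m = 6*(-9) = -54)
(m*D)*N(-2, b) = (-54*1)*(1 - 1*(-2)) = -54*(1 + 2) = -54*3 = -162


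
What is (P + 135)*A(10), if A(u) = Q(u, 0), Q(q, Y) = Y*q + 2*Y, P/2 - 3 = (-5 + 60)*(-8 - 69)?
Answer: 0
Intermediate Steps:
P = -8464 (P = 6 + 2*((-5 + 60)*(-8 - 69)) = 6 + 2*(55*(-77)) = 6 + 2*(-4235) = 6 - 8470 = -8464)
Q(q, Y) = 2*Y + Y*q
A(u) = 0 (A(u) = 0*(2 + u) = 0)
(P + 135)*A(10) = (-8464 + 135)*0 = -8329*0 = 0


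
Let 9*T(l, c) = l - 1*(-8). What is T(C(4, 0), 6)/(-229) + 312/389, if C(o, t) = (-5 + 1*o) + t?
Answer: 640309/801729 ≈ 0.79866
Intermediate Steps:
C(o, t) = -5 + o + t (C(o, t) = (-5 + o) + t = -5 + o + t)
T(l, c) = 8/9 + l/9 (T(l, c) = (l - 1*(-8))/9 = (l + 8)/9 = (8 + l)/9 = 8/9 + l/9)
T(C(4, 0), 6)/(-229) + 312/389 = (8/9 + (-5 + 4 + 0)/9)/(-229) + 312/389 = (8/9 + (⅑)*(-1))*(-1/229) + 312*(1/389) = (8/9 - ⅑)*(-1/229) + 312/389 = (7/9)*(-1/229) + 312/389 = -7/2061 + 312/389 = 640309/801729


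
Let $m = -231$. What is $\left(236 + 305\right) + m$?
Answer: $310$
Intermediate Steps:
$\left(236 + 305\right) + m = \left(236 + 305\right) - 231 = 541 - 231 = 310$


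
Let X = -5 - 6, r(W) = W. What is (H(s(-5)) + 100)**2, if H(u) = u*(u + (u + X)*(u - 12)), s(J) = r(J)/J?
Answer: 44521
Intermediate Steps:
X = -11
s(J) = 1 (s(J) = J/J = 1)
H(u) = u*(u + (-12 + u)*(-11 + u)) (H(u) = u*(u + (u - 11)*(u - 12)) = u*(u + (-11 + u)*(-12 + u)) = u*(u + (-12 + u)*(-11 + u)))
(H(s(-5)) + 100)**2 = (1*(132 + 1**2 - 22*1) + 100)**2 = (1*(132 + 1 - 22) + 100)**2 = (1*111 + 100)**2 = (111 + 100)**2 = 211**2 = 44521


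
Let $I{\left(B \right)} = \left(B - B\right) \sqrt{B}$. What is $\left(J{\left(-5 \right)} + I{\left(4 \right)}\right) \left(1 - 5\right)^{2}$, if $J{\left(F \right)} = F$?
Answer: $-80$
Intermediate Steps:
$I{\left(B \right)} = 0$ ($I{\left(B \right)} = 0 \sqrt{B} = 0$)
$\left(J{\left(-5 \right)} + I{\left(4 \right)}\right) \left(1 - 5\right)^{2} = \left(-5 + 0\right) \left(1 - 5\right)^{2} = - 5 \left(-4\right)^{2} = \left(-5\right) 16 = -80$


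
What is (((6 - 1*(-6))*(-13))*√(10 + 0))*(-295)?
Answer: 46020*√10 ≈ 1.4553e+5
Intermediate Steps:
(((6 - 1*(-6))*(-13))*√(10 + 0))*(-295) = (((6 + 6)*(-13))*√10)*(-295) = ((12*(-13))*√10)*(-295) = -156*√10*(-295) = 46020*√10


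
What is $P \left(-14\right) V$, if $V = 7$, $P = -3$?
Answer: $294$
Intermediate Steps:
$P \left(-14\right) V = \left(-3\right) \left(-14\right) 7 = 42 \cdot 7 = 294$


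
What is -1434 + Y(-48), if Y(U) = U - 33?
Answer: -1515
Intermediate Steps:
Y(U) = -33 + U
-1434 + Y(-48) = -1434 + (-33 - 48) = -1434 - 81 = -1515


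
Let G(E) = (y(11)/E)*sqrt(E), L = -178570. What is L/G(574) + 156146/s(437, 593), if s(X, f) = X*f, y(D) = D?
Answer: 156146/259141 - 178570*sqrt(574)/11 ≈ -3.8893e+5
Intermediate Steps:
G(E) = 11/sqrt(E) (G(E) = (11/E)*sqrt(E) = 11/sqrt(E))
L/G(574) + 156146/s(437, 593) = -178570*sqrt(574)/11 + 156146/((437*593)) = -178570*sqrt(574)/11 + 156146/259141 = 156146/259141 - 178570*sqrt(574)/11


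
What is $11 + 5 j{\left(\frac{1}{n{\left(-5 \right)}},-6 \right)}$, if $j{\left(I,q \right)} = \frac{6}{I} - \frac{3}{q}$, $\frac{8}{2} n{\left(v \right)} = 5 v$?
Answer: $-174$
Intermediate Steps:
$n{\left(v \right)} = \frac{5 v}{4}$
$j{\left(I,q \right)} = - \frac{3}{q} + \frac{6}{I}$
$11 + 5 j{\left(\frac{1}{n{\left(-5 \right)}},-6 \right)} = 11 + 5 \left(- \frac{3}{-6} + \frac{6}{\frac{1}{\frac{5}{4} \left(-5\right)}}\right) = 11 + 5 \left(\left(-3\right) \left(- \frac{1}{6}\right) + \frac{6}{\frac{1}{- \frac{25}{4}}}\right) = 11 + 5 \left(\frac{1}{2} + \frac{6}{- \frac{4}{25}}\right) = 11 + 5 \left(\frac{1}{2} + 6 \left(- \frac{25}{4}\right)\right) = 11 + 5 \left(\frac{1}{2} - \frac{75}{2}\right) = 11 + 5 \left(-37\right) = 11 - 185 = -174$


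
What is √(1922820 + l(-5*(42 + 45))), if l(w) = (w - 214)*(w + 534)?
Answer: √1858569 ≈ 1363.3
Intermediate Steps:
l(w) = (-214 + w)*(534 + w)
√(1922820 + l(-5*(42 + 45))) = √(1922820 + (-114276 + (-5*(42 + 45))² + 320*(-5*(42 + 45)))) = √(1922820 + (-114276 + (-5*87)² + 320*(-5*87))) = √(1922820 + (-114276 + (-435)² + 320*(-435))) = √(1922820 + (-114276 + 189225 - 139200)) = √(1922820 - 64251) = √1858569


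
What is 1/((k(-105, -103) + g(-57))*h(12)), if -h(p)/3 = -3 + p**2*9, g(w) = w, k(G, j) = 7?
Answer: 1/193950 ≈ 5.1560e-6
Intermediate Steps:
h(p) = 9 - 27*p**2 (h(p) = -3*(-3 + p**2*9) = -3*(-3 + 9*p**2) = 9 - 27*p**2)
1/((k(-105, -103) + g(-57))*h(12)) = 1/((7 - 57)*(9 - 27*12**2)) = 1/((-50)*(9 - 27*144)) = -1/(50*(9 - 3888)) = -1/50/(-3879) = -1/50*(-1/3879) = 1/193950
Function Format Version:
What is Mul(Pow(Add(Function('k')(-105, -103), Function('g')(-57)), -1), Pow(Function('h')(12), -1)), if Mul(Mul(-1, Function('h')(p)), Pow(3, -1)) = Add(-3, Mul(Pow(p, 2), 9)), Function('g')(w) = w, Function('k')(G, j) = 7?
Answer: Rational(1, 193950) ≈ 5.1560e-6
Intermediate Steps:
Function('h')(p) = Add(9, Mul(-27, Pow(p, 2))) (Function('h')(p) = Mul(-3, Add(-3, Mul(Pow(p, 2), 9))) = Mul(-3, Add(-3, Mul(9, Pow(p, 2)))) = Add(9, Mul(-27, Pow(p, 2))))
Mul(Pow(Add(Function('k')(-105, -103), Function('g')(-57)), -1), Pow(Function('h')(12), -1)) = Mul(Pow(Add(7, -57), -1), Pow(Add(9, Mul(-27, Pow(12, 2))), -1)) = Mul(Pow(-50, -1), Pow(Add(9, Mul(-27, 144)), -1)) = Mul(Rational(-1, 50), Pow(Add(9, -3888), -1)) = Mul(Rational(-1, 50), Pow(-3879, -1)) = Mul(Rational(-1, 50), Rational(-1, 3879)) = Rational(1, 193950)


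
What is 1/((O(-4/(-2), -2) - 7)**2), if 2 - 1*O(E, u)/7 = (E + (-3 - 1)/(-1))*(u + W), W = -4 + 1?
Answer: 1/47089 ≈ 2.1236e-5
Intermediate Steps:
W = -3
O(E, u) = 14 - 7*(-3 + u)*(4 + E) (O(E, u) = 14 - 7*(E + (-3 - 1)/(-1))*(u - 3) = 14 - 7*(E - 4*(-1))*(-3 + u) = 14 - 7*(E + 4)*(-3 + u) = 14 - 7*(4 + E)*(-3 + u) = 14 - 7*(-3 + u)*(4 + E))
1/((O(-4/(-2), -2) - 7)**2) = 1/(((98 - 28*(-2) + 21*(-4/(-2)) - 7*(-4/(-2))*(-2)) - 7)**2) = 1/(((98 + 56 + 21*(-4*(-1/2)) - 7*(-4*(-1/2))*(-2)) - 7)**2) = 1/(((98 + 56 + 21*2 - 7*2*(-2)) - 7)**2) = 1/(((98 + 56 + 42 + 28) - 7)**2) = 1/((224 - 7)**2) = 1/(217**2) = 1/47089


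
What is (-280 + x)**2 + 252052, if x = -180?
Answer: 463652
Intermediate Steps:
(-280 + x)**2 + 252052 = (-280 - 180)**2 + 252052 = (-460)**2 + 252052 = 211600 + 252052 = 463652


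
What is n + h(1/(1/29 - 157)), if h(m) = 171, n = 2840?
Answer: 3011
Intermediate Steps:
n + h(1/(1/29 - 157)) = 2840 + 171 = 3011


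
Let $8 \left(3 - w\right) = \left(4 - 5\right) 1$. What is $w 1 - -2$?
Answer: $\frac{41}{8} \approx 5.125$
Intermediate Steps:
$w = \frac{25}{8}$ ($w = 3 - \frac{\left(4 - 5\right) 1}{8} = 3 - \frac{\left(-1\right) 1}{8} = 3 - - \frac{1}{8} = 3 + \frac{1}{8} = \frac{25}{8} \approx 3.125$)
$w 1 - -2 = \frac{25}{8} \cdot 1 - -2 = \frac{25}{8} + \left(-4 + 6\right) = \frac{25}{8} + 2 = \frac{41}{8}$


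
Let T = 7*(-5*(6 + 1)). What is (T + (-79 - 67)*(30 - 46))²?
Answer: 4372281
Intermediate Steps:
T = -245 (T = 7*(-5*7) = 7*(-35) = -245)
(T + (-79 - 67)*(30 - 46))² = (-245 + (-79 - 67)*(30 - 46))² = (-245 - 146*(-16))² = (-245 + 2336)² = 2091² = 4372281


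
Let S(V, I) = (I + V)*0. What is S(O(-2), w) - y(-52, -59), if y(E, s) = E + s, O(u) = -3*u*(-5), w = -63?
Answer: 111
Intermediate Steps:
O(u) = 15*u
S(V, I) = 0
S(O(-2), w) - y(-52, -59) = 0 - (-52 - 59) = 0 - 1*(-111) = 0 + 111 = 111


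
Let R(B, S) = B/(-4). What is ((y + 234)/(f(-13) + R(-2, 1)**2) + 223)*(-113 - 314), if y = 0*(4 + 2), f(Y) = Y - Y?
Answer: -494893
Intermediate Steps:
R(B, S) = -B/4 (R(B, S) = B*(-1/4) = -B/4)
f(Y) = 0
y = 0 (y = 0*6 = 0)
((y + 234)/(f(-13) + R(-2, 1)**2) + 223)*(-113 - 314) = ((0 + 234)/(0 + (-1/4*(-2))**2) + 223)*(-113 - 314) = (234/(0 + (1/2)**2) + 223)*(-427) = (234/(0 + 1/4) + 223)*(-427) = (234/(1/4) + 223)*(-427) = (234*4 + 223)*(-427) = (936 + 223)*(-427) = 1159*(-427) = -494893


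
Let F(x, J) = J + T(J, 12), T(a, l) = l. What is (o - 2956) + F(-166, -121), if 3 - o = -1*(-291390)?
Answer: -294452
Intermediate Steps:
F(x, J) = 12 + J (F(x, J) = J + 12 = 12 + J)
o = -291387 (o = 3 - (-1)*(-291390) = 3 - 1*291390 = 3 - 291390 = -291387)
(o - 2956) + F(-166, -121) = (-291387 - 2956) + (12 - 121) = -294343 - 109 = -294452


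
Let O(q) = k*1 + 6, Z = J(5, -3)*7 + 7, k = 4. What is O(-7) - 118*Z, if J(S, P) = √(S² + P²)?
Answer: -816 - 826*√34 ≈ -5632.4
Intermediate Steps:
J(S, P) = √(P² + S²)
Z = 7 + 7*√34 (Z = √((-3)² + 5²)*7 + 7 = √(9 + 25)*7 + 7 = √34*7 + 7 = 7*√34 + 7 = 7 + 7*√34 ≈ 47.817)
O(q) = 10 (O(q) = 4*1 + 6 = 4 + 6 = 10)
O(-7) - 118*Z = 10 - 118*(7 + 7*√34) = 10 + (-826 - 826*√34) = -816 - 826*√34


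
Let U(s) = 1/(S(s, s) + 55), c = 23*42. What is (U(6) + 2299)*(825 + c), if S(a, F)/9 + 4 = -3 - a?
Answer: 255283767/62 ≈ 4.1175e+6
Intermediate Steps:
S(a, F) = -63 - 9*a (S(a, F) = -36 + 9*(-3 - a) = -36 + (-27 - 9*a) = -63 - 9*a)
c = 966
U(s) = 1/(-8 - 9*s) (U(s) = 1/((-63 - 9*s) + 55) = 1/(-8 - 9*s))
(U(6) + 2299)*(825 + c) = (-1/(8 + 9*6) + 2299)*(825 + 966) = (-1/(8 + 54) + 2299)*1791 = (-1/62 + 2299)*1791 = (142537/62)*1791 = 255283767/62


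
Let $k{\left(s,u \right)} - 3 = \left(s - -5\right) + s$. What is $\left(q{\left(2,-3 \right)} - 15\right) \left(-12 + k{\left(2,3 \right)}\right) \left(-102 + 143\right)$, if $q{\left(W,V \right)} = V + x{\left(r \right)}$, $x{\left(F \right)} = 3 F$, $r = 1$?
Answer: $0$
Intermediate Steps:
$k{\left(s,u \right)} = 8 + 2 s$ ($k{\left(s,u \right)} = 3 + \left(\left(s - -5\right) + s\right) = 3 + \left(\left(s + 5\right) + s\right) = 3 + \left(\left(5 + s\right) + s\right) = 3 + \left(5 + 2 s\right) = 8 + 2 s$)
$q{\left(W,V \right)} = 3 + V$ ($q{\left(W,V \right)} = V + 3 \cdot 1 = V + 3 = 3 + V$)
$\left(q{\left(2,-3 \right)} - 15\right) \left(-12 + k{\left(2,3 \right)}\right) \left(-102 + 143\right) = \left(\left(3 - 3\right) - 15\right) \left(-12 + \left(8 + 2 \cdot 2\right)\right) \left(-102 + 143\right) = \left(0 - 15\right) \left(-12 + \left(8 + 4\right)\right) 41 = - 15 \left(-12 + 12\right) 41 = \left(-15\right) 0 \cdot 41 = 0 \cdot 41 = 0$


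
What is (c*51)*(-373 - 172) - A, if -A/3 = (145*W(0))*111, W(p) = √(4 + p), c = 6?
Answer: -70200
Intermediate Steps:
A = -96570 (A = -3*145*√(4 + 0)*111 = -3*145*√4*111 = -3*145*2*111 = -870*111 = -3*32190 = -96570)
(c*51)*(-373 - 172) - A = (6*51)*(-373 - 172) - 1*(-96570) = 306*(-545) + 96570 = -166770 + 96570 = -70200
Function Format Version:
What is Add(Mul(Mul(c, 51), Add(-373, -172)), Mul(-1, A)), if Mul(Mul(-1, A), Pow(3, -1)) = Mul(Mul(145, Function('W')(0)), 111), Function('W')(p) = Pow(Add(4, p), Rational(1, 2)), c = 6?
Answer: -70200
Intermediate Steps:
A = -96570 (A = Mul(-3, Mul(Mul(145, Pow(Add(4, 0), Rational(1, 2))), 111)) = Mul(-3, Mul(Mul(145, Pow(4, Rational(1, 2))), 111)) = Mul(-3, Mul(Mul(145, 2), 111)) = Mul(-3, Mul(290, 111)) = Mul(-3, 32190) = -96570)
Add(Mul(Mul(c, 51), Add(-373, -172)), Mul(-1, A)) = Add(Mul(Mul(6, 51), Add(-373, -172)), Mul(-1, -96570)) = Add(Mul(306, -545), 96570) = Add(-166770, 96570) = -70200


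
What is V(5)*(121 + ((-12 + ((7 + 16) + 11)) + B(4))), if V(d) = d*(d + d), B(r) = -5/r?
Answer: 14175/2 ≈ 7087.5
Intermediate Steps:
V(d) = 2*d² (V(d) = d*(2*d) = 2*d²)
V(5)*(121 + ((-12 + ((7 + 16) + 11)) + B(4))) = (2*5²)*(121 + ((-12 + ((7 + 16) + 11)) - 5/4)) = (2*25)*(121 + ((-12 + (23 + 11)) - 5*¼)) = 50*(121 + ((-12 + 34) - 5/4)) = 50*(121 + (22 - 5/4)) = 50*(121 + 83/4) = 50*(567/4) = 14175/2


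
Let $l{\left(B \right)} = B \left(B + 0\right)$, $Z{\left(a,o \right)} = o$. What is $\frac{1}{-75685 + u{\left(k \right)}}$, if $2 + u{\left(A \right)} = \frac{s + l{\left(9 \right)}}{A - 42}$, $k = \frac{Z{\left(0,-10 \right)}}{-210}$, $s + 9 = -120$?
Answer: $- \frac{881}{66679239} \approx -1.3213 \cdot 10^{-5}$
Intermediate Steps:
$s = -129$ ($s = -9 - 120 = -129$)
$l{\left(B \right)} = B^{2}$ ($l{\left(B \right)} = B B = B^{2}$)
$k = \frac{1}{21}$ ($k = - \frac{10}{-210} = \left(-10\right) \left(- \frac{1}{210}\right) = \frac{1}{21} \approx 0.047619$)
$u{\left(A \right)} = -2 - \frac{48}{-42 + A}$ ($u{\left(A \right)} = -2 + \frac{-129 + 9^{2}}{A - 42} = -2 + \frac{-129 + 81}{-42 + A} = -2 - \frac{48}{-42 + A}$)
$\frac{1}{-75685 + u{\left(k \right)}} = \frac{1}{-75685 + \frac{2 \left(18 - \frac{1}{21}\right)}{-42 + \frac{1}{21}}} = \frac{1}{-75685 + \frac{2 \left(18 - \frac{1}{21}\right)}{- \frac{881}{21}}} = \frac{1}{-75685 + 2 \left(- \frac{21}{881}\right) \frac{377}{21}} = \frac{1}{-75685 - \frac{754}{881}} = \frac{1}{- \frac{66679239}{881}} = - \frac{881}{66679239}$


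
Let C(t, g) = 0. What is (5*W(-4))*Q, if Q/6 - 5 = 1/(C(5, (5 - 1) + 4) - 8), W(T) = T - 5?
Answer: -5265/4 ≈ -1316.3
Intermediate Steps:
W(T) = -5 + T
Q = 117/4 (Q = 30 + 6/(0 - 8) = 30 + 6/(-8) = 30 + 6*(-⅛) = 30 - ¾ = 117/4 ≈ 29.250)
(5*W(-4))*Q = (5*(-5 - 4))*(117/4) = (5*(-9))*(117/4) = -45*117/4 = -5265/4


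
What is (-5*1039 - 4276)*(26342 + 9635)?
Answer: -340738167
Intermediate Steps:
(-5*1039 - 4276)*(26342 + 9635) = (-5195 - 4276)*35977 = -9471*35977 = -340738167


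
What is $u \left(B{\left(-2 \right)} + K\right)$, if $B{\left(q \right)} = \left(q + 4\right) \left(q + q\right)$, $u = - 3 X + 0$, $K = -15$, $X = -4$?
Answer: $-276$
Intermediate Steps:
$u = 12$ ($u = \left(-3\right) \left(-4\right) + 0 = 12 + 0 = 12$)
$B{\left(q \right)} = 2 q \left(4 + q\right)$ ($B{\left(q \right)} = \left(4 + q\right) 2 q = 2 q \left(4 + q\right)$)
$u \left(B{\left(-2 \right)} + K\right) = 12 \left(2 \left(-2\right) \left(4 - 2\right) - 15\right) = 12 \left(2 \left(-2\right) 2 - 15\right) = 12 \left(-8 - 15\right) = 12 \left(-23\right) = -276$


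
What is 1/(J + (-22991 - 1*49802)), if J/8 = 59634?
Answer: 1/404279 ≈ 2.4735e-6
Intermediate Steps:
J = 477072 (J = 8*59634 = 477072)
1/(J + (-22991 - 1*49802)) = 1/(477072 + (-22991 - 1*49802)) = 1/(477072 + (-22991 - 49802)) = 1/(477072 - 72793) = 1/404279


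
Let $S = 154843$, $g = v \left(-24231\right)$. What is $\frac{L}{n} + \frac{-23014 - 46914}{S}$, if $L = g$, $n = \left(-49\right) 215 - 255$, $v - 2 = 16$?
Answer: $\frac{197578373}{4943065} \approx 39.971$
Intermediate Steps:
$v = 18$ ($v = 2 + 16 = 18$)
$g = -436158$ ($g = 18 \left(-24231\right) = -436158$)
$n = -10790$ ($n = -10535 - 255 = -10790$)
$L = -436158$
$\frac{L}{n} + \frac{-23014 - 46914}{S} = - \frac{436158}{-10790} + \frac{-23014 - 46914}{154843} = \left(-436158\right) \left(- \frac{1}{10790}\right) + \left(-23014 - 46914\right) \frac{1}{154843} = \frac{218079}{5395} - \frac{69928}{154843} = \frac{197578373}{4943065}$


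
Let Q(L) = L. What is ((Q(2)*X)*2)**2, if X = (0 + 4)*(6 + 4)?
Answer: 25600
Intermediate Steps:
X = 40 (X = 4*10 = 40)
((Q(2)*X)*2)**2 = ((2*40)*2)**2 = (80*2)**2 = 160**2 = 25600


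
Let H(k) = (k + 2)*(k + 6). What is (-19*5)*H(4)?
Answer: -5700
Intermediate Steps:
H(k) = (2 + k)*(6 + k)
(-19*5)*H(4) = (-19*5)*(12 + 4**2 + 8*4) = -95*(12 + 16 + 32) = -95*60 = -5700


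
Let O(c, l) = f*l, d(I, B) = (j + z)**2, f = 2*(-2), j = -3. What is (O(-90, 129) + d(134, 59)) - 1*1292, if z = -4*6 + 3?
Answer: -1232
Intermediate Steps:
f = -4
z = -21 (z = -24 + 3 = -21)
d(I, B) = 576 (d(I, B) = (-3 - 21)**2 = (-24)**2 = 576)
O(c, l) = -4*l
(O(-90, 129) + d(134, 59)) - 1*1292 = (-4*129 + 576) - 1*1292 = (-516 + 576) - 1292 = 60 - 1292 = -1232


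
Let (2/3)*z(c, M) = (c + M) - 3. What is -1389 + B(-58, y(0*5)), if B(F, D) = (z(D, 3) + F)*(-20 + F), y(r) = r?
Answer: 3135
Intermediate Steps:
z(c, M) = -9/2 + 3*M/2 + 3*c/2 (z(c, M) = 3*((c + M) - 3)/2 = 3*((M + c) - 3)/2 = 3*(-3 + M + c)/2 = -9/2 + 3*M/2 + 3*c/2)
B(F, D) = (-20 + F)*(F + 3*D/2) (B(F, D) = ((-9/2 + (3/2)*3 + 3*D/2) + F)*(-20 + F) = ((-9/2 + 9/2 + 3*D/2) + F)*(-20 + F) = (3*D/2 + F)*(-20 + F) = (F + 3*D/2)*(-20 + F) = (-20 + F)*(F + 3*D/2))
-1389 + B(-58, y(0*5)) = -1389 + ((-58)**2 - 0*5 - 20*(-58) + (3/2)*(0*5)*(-58)) = -1389 + (3364 - 30*0 + 1160 + (3/2)*0*(-58)) = -1389 + (3364 + 0 + 1160 + 0) = -1389 + 4524 = 3135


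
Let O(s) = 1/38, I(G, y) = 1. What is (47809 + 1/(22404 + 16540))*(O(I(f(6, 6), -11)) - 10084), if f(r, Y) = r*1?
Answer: -713453243827127/1479872 ≈ -4.8210e+8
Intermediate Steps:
f(r, Y) = r
O(s) = 1/38
(47809 + 1/(22404 + 16540))*(O(I(f(6, 6), -11)) - 10084) = (47809 + 1/(22404 + 16540))*(1/38 - 10084) = (47809 + 1/38944)*(-383191/38) = (1861873697/38944)*(-383191/38) = -713453243827127/1479872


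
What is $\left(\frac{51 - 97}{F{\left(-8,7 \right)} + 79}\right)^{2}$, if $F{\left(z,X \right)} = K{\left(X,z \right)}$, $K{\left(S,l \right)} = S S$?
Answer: $\frac{529}{4096} \approx 0.12915$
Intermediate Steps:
$K{\left(S,l \right)} = S^{2}$
$F{\left(z,X \right)} = X^{2}$
$\left(\frac{51 - 97}{F{\left(-8,7 \right)} + 79}\right)^{2} = \left(\frac{51 - 97}{7^{2} + 79}\right)^{2} = \left(- \frac{46}{49 + 79}\right)^{2} = \left(- \frac{46}{128}\right)^{2} = \left(\left(-46\right) \frac{1}{128}\right)^{2} = \left(- \frac{23}{64}\right)^{2} = \frac{529}{4096}$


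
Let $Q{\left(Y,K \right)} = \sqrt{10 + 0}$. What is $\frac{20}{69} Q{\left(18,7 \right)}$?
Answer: $\frac{20 \sqrt{10}}{69} \approx 0.9166$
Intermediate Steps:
$Q{\left(Y,K \right)} = \sqrt{10}$
$\frac{20}{69} Q{\left(18,7 \right)} = \frac{20}{69} \sqrt{10} = 20 \cdot \frac{1}{69} \sqrt{10} = \frac{20 \sqrt{10}}{69}$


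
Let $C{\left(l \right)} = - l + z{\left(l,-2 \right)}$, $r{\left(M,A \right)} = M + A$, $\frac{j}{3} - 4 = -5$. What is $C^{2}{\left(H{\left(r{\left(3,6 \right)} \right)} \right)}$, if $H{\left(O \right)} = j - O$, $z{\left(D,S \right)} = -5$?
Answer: $49$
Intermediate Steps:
$j = -3$ ($j = 12 + 3 \left(-5\right) = 12 - 15 = -3$)
$r{\left(M,A \right)} = A + M$
$H{\left(O \right)} = -3 - O$
$C{\left(l \right)} = -5 - l$ ($C{\left(l \right)} = - l - 5 = -5 - l$)
$C^{2}{\left(H{\left(r{\left(3,6 \right)} \right)} \right)} = \left(-5 - \left(-3 - \left(6 + 3\right)\right)\right)^{2} = \left(-5 - \left(-3 - 9\right)\right)^{2} = \left(-5 - -12\right)^{2} = \left(-5 + 12\right)^{2} = 7^{2} = 49$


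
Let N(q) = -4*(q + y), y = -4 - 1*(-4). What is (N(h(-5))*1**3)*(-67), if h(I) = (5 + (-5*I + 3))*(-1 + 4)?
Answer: 26532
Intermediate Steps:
y = 0 (y = -4 + 4 = 0)
h(I) = 24 - 15*I (h(I) = (5 + (3 - 5*I))*3 = (8 - 5*I)*3 = 24 - 15*I)
N(q) = -4*q (N(q) = -4*(q + 0) = -4*q)
(N(h(-5))*1**3)*(-67) = (-4*(24 - 15*(-5))*1**3)*(-67) = (-4*(24 + 75)*1)*(-67) = (-4*99*1)*(-67) = -396*1*(-67) = -396*(-67) = 26532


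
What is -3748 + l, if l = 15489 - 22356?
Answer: -10615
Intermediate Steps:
l = -6867
-3748 + l = -3748 - 6867 = -10615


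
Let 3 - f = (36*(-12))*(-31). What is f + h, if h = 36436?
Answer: 23047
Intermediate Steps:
f = -13389 (f = 3 - 36*(-12)*(-31) = 3 - (-432)*(-31) = 3 - 1*13392 = 3 - 13392 = -13389)
f + h = -13389 + 36436 = 23047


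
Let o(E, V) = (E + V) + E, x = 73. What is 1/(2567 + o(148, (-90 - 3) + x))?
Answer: 1/2843 ≈ 0.00035174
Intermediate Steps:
o(E, V) = V + 2*E
1/(2567 + o(148, (-90 - 3) + x)) = 1/(2567 + (((-90 - 3) + 73) + 2*148)) = 1/(2567 + ((-93 + 73) + 296)) = 1/(2567 + (-20 + 296)) = 1/(2567 + 276) = 1/2843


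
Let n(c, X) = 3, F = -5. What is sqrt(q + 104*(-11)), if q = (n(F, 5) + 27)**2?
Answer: 2*I*sqrt(61) ≈ 15.62*I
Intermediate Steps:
q = 900 (q = (3 + 27)**2 = 30**2 = 900)
sqrt(q + 104*(-11)) = sqrt(900 + 104*(-11)) = sqrt(900 - 1144) = sqrt(-244) = 2*I*sqrt(61)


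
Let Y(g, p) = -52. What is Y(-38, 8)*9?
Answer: -468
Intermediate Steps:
Y(-38, 8)*9 = -52*9 = -468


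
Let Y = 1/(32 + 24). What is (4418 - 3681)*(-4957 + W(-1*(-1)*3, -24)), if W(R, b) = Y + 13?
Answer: -204048031/56 ≈ -3.6437e+6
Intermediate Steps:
Y = 1/56 ≈ 0.017857
W(R, b) = 729/56 (W(R, b) = 1/56 + 13 = 729/56)
(4418 - 3681)*(-4957 + W(-1*(-1)*3, -24)) = (4418 - 3681)*(-4957 + 729/56) = 737*(-276863/56) = -204048031/56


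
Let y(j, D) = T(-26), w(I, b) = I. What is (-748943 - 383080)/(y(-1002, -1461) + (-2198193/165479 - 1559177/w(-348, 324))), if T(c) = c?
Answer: -65189459837916/255748825627 ≈ -254.90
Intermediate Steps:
y(j, D) = -26
(-748943 - 383080)/(y(-1002, -1461) + (-2198193/165479 - 1559177/w(-348, 324))) = (-748943 - 383080)/(-26 + (-2198193/165479 - 1559177/(-348))) = -1132023/(-26 + (-2198193*1/165479 - 1559177*(-1/348))) = -1132023/(-26 + (-2198193/165479 + 1559177/348)) = -1132023/(-26 + 257246079619/57586692) = -1132023/255748825627/57586692 = -1132023*57586692/255748825627 = -65189459837916/255748825627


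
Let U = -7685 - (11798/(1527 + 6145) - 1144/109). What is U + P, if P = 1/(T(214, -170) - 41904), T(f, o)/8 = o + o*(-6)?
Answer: -28166901617003/3669456224 ≈ -7676.0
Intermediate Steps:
T(f, o) = -40*o (T(f, o) = 8*(o + o*(-6)) = 8*(o - 6*o) = 8*(-5*o) = -40*o)
U = -3209537547/418124 (U = -7685 - (11798/7672 - 1144*1/109) = -7685 - (11798*(1/7672) - 1144/109) = -7685 - (5899/3836 - 1144/109) = -7685 - 1*(-3745393/418124) = -7685 + 3745393/418124 = -3209537547/418124 ≈ -7676.0)
P = -1/35104 (P = 1/(-40*(-170) - 41904) = 1/(6800 - 41904) = 1/(-35104) = -1/35104 ≈ -2.8487e-5)
U + P = -3209537547/418124 - 1/35104 = -28166901617003/3669456224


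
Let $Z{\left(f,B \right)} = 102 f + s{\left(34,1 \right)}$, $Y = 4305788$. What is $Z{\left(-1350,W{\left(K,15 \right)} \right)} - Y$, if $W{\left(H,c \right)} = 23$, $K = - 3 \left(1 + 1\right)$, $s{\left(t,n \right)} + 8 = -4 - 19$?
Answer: $-4443519$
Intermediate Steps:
$s{\left(t,n \right)} = -31$ ($s{\left(t,n \right)} = -8 - 23 = -31$)
$K = -6$ ($K = \left(-3\right) 2 = -6$)
$Z{\left(f,B \right)} = -31 + 102 f$ ($Z{\left(f,B \right)} = 102 f - 31 = -31 + 102 f$)
$Z{\left(-1350,W{\left(K,15 \right)} \right)} - Y = \left(-31 + 102 \left(-1350\right)\right) - 4305788 = \left(-31 - 137700\right) - 4305788 = -137731 - 4305788 = -4443519$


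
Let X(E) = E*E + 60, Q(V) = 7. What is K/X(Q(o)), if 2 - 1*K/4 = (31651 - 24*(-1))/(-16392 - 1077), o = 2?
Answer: 266452/1904121 ≈ 0.13993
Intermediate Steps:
X(E) = 60 + E**2 (X(E) = E**2 + 60 = 60 + E**2)
K = 266452/17469 (K = 8 - 4*(31651 - 24*(-1))/(-16392 - 1077) = 8 - 4*(31651 + 24)/(-17469) = 8 - 126700*(-1)/17469 = 8 - 4*(-31675/17469) = 8 + 126700/17469 = 266452/17469 ≈ 15.253)
K/X(Q(o)) = 266452/(17469*(60 + 7**2)) = 266452/(17469*(60 + 49)) = (266452/17469)/109 = (266452/17469)*(1/109) = 266452/1904121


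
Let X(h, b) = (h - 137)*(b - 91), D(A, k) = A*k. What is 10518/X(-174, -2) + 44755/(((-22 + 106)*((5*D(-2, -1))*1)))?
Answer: 86885599/1619688 ≈ 53.643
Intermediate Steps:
X(h, b) = (-137 + h)*(-91 + b)
10518/X(-174, -2) + 44755/(((-22 + 106)*((5*D(-2, -1))*1))) = 10518/(12467 - 137*(-2) - 91*(-174) - 2*(-174)) + 44755/(((-22 + 106)*((5*(-2*(-1)))*1))) = 10518/(12467 + 274 + 15834 + 348) + 44755/((84*((5*2)*1))) = 10518/28923 + 44755/((84*(10*1))) = 10518*(1/28923) + 44755/((84*10)) = 3506/9641 + 44755/840 = 3506/9641 + 44755*(1/840) = 3506/9641 + 8951/168 = 86885599/1619688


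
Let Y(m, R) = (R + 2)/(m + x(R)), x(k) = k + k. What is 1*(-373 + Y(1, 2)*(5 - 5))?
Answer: -373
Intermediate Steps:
x(k) = 2*k
Y(m, R) = (2 + R)/(m + 2*R) (Y(m, R) = (R + 2)/(m + 2*R) = (2 + R)/(m + 2*R))
1*(-373 + Y(1, 2)*(5 - 5)) = 1*(-373 + ((2 + 2)/(1 + 2*2))*(5 - 5)) = 1*(-373 + (4/(1 + 4))*0) = 1*(-373 + (4/5)*0) = 1*(-373 + 0) = 1*(-373) = -373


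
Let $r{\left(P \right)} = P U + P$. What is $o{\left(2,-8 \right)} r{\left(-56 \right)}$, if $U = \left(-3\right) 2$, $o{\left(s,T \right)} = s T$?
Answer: $-4480$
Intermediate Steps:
$o{\left(s,T \right)} = T s$
$U = -6$
$r{\left(P \right)} = - 5 P$ ($r{\left(P \right)} = P \left(-6\right) + P = - 6 P + P = - 5 P$)
$o{\left(2,-8 \right)} r{\left(-56 \right)} = \left(-8\right) 2 \left(\left(-5\right) \left(-56\right)\right) = \left(-16\right) 280 = -4480$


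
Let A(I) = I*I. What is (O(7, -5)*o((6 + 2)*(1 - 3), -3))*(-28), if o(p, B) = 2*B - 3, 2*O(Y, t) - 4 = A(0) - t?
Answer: 1134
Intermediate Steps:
A(I) = I²
O(Y, t) = 2 - t/2 (O(Y, t) = 2 + (0² - t)/2 = 2 + (0 - t)/2 = 2 + (-t)/2 = 2 - t/2)
o(p, B) = -3 + 2*B
(O(7, -5)*o((6 + 2)*(1 - 3), -3))*(-28) = ((2 - ½*(-5))*(-3 + 2*(-3)))*(-28) = ((2 + 5/2)*(-3 - 6))*(-28) = ((9/2)*(-9))*(-28) = -81/2*(-28) = 1134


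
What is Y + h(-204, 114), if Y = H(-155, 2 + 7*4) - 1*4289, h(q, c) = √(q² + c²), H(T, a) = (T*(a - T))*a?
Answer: -864539 + 6*√1517 ≈ -8.6431e+5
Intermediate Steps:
H(T, a) = T*a*(a - T)
h(q, c) = √(c² + q²)
Y = -864539 (Y = -155*(2 + 7*4)*((2 + 7*4) - 1*(-155)) - 1*4289 = -155*(2 + 28)*((2 + 28) + 155) - 4289 = -155*30*(30 + 155) - 4289 = -155*30*185 - 4289 = -860250 - 4289 = -864539)
Y + h(-204, 114) = -864539 + √(114² + (-204)²) = -864539 + √(12996 + 41616) = -864539 + √54612 = -864539 + 6*√1517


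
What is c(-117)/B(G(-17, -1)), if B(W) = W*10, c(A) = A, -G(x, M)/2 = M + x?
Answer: -13/40 ≈ -0.32500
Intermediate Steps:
G(x, M) = -2*M - 2*x (G(x, M) = -2*(M + x) = -2*M - 2*x)
B(W) = 10*W
c(-117)/B(G(-17, -1)) = -117*1/(10*(-2*(-1) - 2*(-17))) = -117*1/(10*(2 + 34)) = -117/(10*36) = -117/360 = -117*1/360 = -13/40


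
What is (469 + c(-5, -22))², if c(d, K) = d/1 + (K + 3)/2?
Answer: 826281/4 ≈ 2.0657e+5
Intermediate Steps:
c(d, K) = 3/2 + d + K/2 (c(d, K) = d*1 + (3 + K)*(½) = d + (3/2 + K/2) = 3/2 + d + K/2)
(469 + c(-5, -22))² = (469 + (3/2 - 5 + (½)*(-22)))² = (469 + (3/2 - 5 - 11))² = (469 - 29/2)² = (909/2)² = 826281/4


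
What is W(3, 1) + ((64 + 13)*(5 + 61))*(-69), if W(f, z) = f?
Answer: -350655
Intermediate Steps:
W(3, 1) + ((64 + 13)*(5 + 61))*(-69) = 3 + ((64 + 13)*(5 + 61))*(-69) = 3 + (77*66)*(-69) = 3 + 5082*(-69) = 3 - 350658 = -350655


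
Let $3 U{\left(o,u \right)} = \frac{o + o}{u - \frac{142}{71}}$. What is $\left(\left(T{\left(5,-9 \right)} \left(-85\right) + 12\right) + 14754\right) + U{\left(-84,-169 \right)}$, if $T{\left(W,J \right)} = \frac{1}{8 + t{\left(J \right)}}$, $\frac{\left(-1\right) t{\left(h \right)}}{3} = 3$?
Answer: $\frac{2539577}{171} \approx 14851.0$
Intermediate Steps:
$t{\left(h \right)} = -9$ ($t{\left(h \right)} = \left(-3\right) 3 = -9$)
$U{\left(o,u \right)} = \frac{2 o}{3 \left(-2 + u\right)}$ ($U{\left(o,u \right)} = \frac{\left(o + o\right) \frac{1}{u - \frac{142}{71}}}{3} = \frac{2 o \frac{1}{u - 2}}{3} = \frac{2 o \frac{1}{-2 + u}}{3} = \frac{2 o}{3 \left(-2 + u\right)}$)
$T{\left(W,J \right)} = -1$ ($T{\left(W,J \right)} = \frac{1}{8 - 9} = \frac{1}{-1} = -1$)
$\left(\left(T{\left(5,-9 \right)} \left(-85\right) + 12\right) + 14754\right) + U{\left(-84,-169 \right)} = \left(\left(\left(-1\right) \left(-85\right) + 12\right) + 14754\right) + \frac{2}{3} \left(-84\right) \frac{1}{-2 - 169} = \left(\left(85 + 12\right) + 14754\right) + \frac{2}{3} \left(-84\right) \frac{1}{-171} = \left(97 + 14754\right) + \frac{2}{3} \left(-84\right) \left(- \frac{1}{171}\right) = 14851 + \frac{56}{171} = \frac{2539577}{171}$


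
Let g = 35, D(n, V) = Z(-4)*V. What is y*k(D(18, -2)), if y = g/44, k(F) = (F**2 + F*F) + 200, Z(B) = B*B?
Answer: 19670/11 ≈ 1788.2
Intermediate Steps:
Z(B) = B**2
D(n, V) = 16*V (D(n, V) = (-4)**2*V = 16*V)
k(F) = 200 + 2*F**2 (k(F) = (F**2 + F**2) + 200 = 2*F**2 + 200 = 200 + 2*F**2)
y = 35/44 ≈ 0.79545
y*k(D(18, -2)) = 35*(200 + 2*(16*(-2))**2)/44 = 35*(200 + 2*(-32)**2)/44 = 35*(200 + 2*1024)/44 = 35*(200 + 2048)/44 = (35/44)*2248 = 19670/11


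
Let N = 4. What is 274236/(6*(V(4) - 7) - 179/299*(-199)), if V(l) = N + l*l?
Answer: 81996564/58943 ≈ 1391.1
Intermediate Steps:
V(l) = 4 + l² (V(l) = 4 + l*l = 4 + l²)
274236/(6*(V(4) - 7) - 179/299*(-199)) = 274236/(6*((4 + 4²) - 7) - 179/299*(-199)) = 274236/(6*((4 + 16) - 7) - 179*1/299*(-199)) = 274236/(6*(20 - 7) - 179/299*(-199)) = 274236/(6*13 + 35621/299) = 274236/(78 + 35621/299) = 274236/(58943/299) = 274236*(299/58943) = 81996564/58943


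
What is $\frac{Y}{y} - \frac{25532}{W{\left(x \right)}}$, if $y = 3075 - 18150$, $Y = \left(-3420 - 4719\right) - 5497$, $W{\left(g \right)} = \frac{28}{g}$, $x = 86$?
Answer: $- \frac{8275144898}{105525} \approx -78419.0$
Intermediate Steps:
$Y = -13636$ ($Y = -8139 - 5497 = -13636$)
$y = -15075$ ($y = 3075 - 18150 = -15075$)
$\frac{Y}{y} - \frac{25532}{W{\left(x \right)}} = - \frac{13636}{-15075} - \frac{25532}{28 \cdot \frac{1}{86}} = \left(-13636\right) \left(- \frac{1}{15075}\right) - \frac{25532}{28 \cdot \frac{1}{86}} = \frac{13636}{15075} - \frac{25532}{\frac{14}{43}} = \frac{13636}{15075} - \frac{548938}{7} = - \frac{8275144898}{105525}$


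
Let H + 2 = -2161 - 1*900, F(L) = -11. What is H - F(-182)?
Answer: -3052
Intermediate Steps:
H = -3063 (H = -2 + (-2161 - 1*900) = -2 + (-2161 - 900) = -2 - 3061 = -3063)
H - F(-182) = -3063 - 1*(-11) = -3063 + 11 = -3052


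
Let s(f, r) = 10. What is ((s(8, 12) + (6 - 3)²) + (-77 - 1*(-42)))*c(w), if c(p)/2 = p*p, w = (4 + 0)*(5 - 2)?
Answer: -4608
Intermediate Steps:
w = 12 (w = 4*3 = 12)
c(p) = 2*p² (c(p) = 2*(p*p) = 2*p²)
((s(8, 12) + (6 - 3)²) + (-77 - 1*(-42)))*c(w) = ((10 + (6 - 3)²) + (-77 - 1*(-42)))*(2*12²) = ((10 + 3²) + (-77 + 42))*(2*144) = ((10 + 9) - 35)*288 = (19 - 35)*288 = -16*288 = -4608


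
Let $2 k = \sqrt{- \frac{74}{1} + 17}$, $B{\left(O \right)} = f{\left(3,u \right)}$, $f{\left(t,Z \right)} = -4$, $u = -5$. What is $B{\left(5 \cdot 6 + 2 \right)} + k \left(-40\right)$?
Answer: $-4 - 20 i \sqrt{57} \approx -4.0 - 151.0 i$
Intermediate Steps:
$B{\left(O \right)} = -4$
$k = \frac{i \sqrt{57}}{2}$ ($k = \frac{\sqrt{- \frac{74}{1} + 17}}{2} = \frac{\sqrt{\left(-74\right) 1 + 17}}{2} = \frac{\sqrt{-74 + 17}}{2} = \frac{\sqrt{-57}}{2} = \frac{i \sqrt{57}}{2} \approx 3.7749 i$)
$B{\left(5 \cdot 6 + 2 \right)} + k \left(-40\right) = -4 + \frac{i \sqrt{57}}{2} \left(-40\right) = -4 - 20 i \sqrt{57}$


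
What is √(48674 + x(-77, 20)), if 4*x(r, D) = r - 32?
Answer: √194587/2 ≈ 220.56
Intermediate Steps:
x(r, D) = -8 + r/4 (x(r, D) = (r - 32)/4 = (-32 + r)/4 = -8 + r/4)
√(48674 + x(-77, 20)) = √(48674 + (-8 + (¼)*(-77))) = √(48674 + (-8 - 77/4)) = √(48674 - 109/4) = √(194587/4) = √194587/2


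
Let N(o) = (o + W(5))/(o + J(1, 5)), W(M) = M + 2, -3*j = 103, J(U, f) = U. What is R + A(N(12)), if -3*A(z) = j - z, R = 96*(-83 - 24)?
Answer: -1200428/117 ≈ -10260.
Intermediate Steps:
j = -103/3 (j = -⅓*103 = -103/3 ≈ -34.333)
W(M) = 2 + M
N(o) = (7 + o)/(1 + o) (N(o) = (o + (2 + 5))/(o + 1) = (o + 7)/(1 + o) = (7 + o)/(1 + o))
R = -10272 (R = 96*(-107) = -10272)
A(z) = 103/9 + z/3 (A(z) = -(-103/3 - z)/3 = 103/9 + z/3)
R + A(N(12)) = -10272 + (103/9 + ((7 + 12)/(1 + 12))/3) = -10272 + (103/9 + (19/13)/3) = -10272 + (103/9 + ((1/13)*19)/3) = -10272 + (103/9 + (⅓)*(19/13)) = -10272 + (103/9 + 19/39) = -10272 + 1396/117 = -1200428/117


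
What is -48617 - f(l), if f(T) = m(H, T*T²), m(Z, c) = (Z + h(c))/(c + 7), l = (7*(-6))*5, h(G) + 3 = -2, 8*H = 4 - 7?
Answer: -3601933573491/74087944 ≈ -48617.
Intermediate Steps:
H = -3/8 (H = (4 - 7)/8 = (⅛)*(-3) = -3/8 ≈ -0.37500)
h(G) = -5 (h(G) = -3 - 2 = -5)
l = -210 (l = -42*5 = -210)
m(Z, c) = (-5 + Z)/(7 + c) (m(Z, c) = (Z - 5)/(c + 7) = (-5 + Z)/(7 + c))
f(T) = -43/(8*(7 + T³)) (f(T) = (-5 - 3/8)/(7 + T*T²) = -43/8/(7 + T³) = -43/(8*(7 + T³)))
-48617 - f(l) = -48617 - (-43)/(56 + 8*(-210)³) = -48617 - (-43)/(56 + 8*(-9261000)) = -48617 - (-43)/(56 - 74088000) = -48617 - (-43)/(-74087944) = -48617 - (-43)*(-1)/74087944 = -48617 - 1*43/74087944 = -48617 - 43/74087944 = -3601933573491/74087944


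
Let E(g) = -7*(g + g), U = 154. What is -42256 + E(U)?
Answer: -44412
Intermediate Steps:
E(g) = -14*g
-42256 + E(U) = -42256 - 14*154 = -42256 - 2156 = -44412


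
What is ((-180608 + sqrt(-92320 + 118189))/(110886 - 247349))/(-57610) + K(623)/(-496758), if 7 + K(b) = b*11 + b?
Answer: -29404129278767/1952664649709970 + sqrt(25869)/7861633430 ≈ -0.015058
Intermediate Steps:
K(b) = -7 + 12*b (K(b) = -7 + (b*11 + b) = -7 + (11*b + b) = -7 + 12*b)
((-180608 + sqrt(-92320 + 118189))/(110886 - 247349))/(-57610) + K(623)/(-496758) = ((-180608 + sqrt(-92320 + 118189))/(110886 - 247349))/(-57610) + (-7 + 12*623)/(-496758) = ((-180608 + sqrt(25869))/(-136463))*(-1/57610) + (-7 + 7476)*(-1/496758) = ((-180608 + sqrt(25869))*(-1/136463))*(-1/57610) + 7469*(-1/496758) = (180608/136463 - sqrt(25869)/136463)*(-1/57610) - 7469/496758 = (-90304/3930816715 + sqrt(25869)/7861633430) - 7469/496758 = -29404129278767/1952664649709970 + sqrt(25869)/7861633430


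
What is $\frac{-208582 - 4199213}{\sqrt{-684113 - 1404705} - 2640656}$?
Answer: $\frac{1939911718920}{1162177699859} + \frac{1469265 i \sqrt{2088818}}{2324355399718} \approx 1.6692 + 0.00091358 i$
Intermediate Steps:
$\frac{-208582 - 4199213}{\sqrt{-684113 - 1404705} - 2640656} = - \frac{4407795}{\sqrt{-2088818} - 2640656} = - \frac{4407795}{i \sqrt{2088818} - 2640656} = - \frac{4407795}{-2640656 + i \sqrt{2088818}}$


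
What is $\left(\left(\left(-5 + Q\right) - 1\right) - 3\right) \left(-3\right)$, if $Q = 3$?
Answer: $18$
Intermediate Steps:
$\left(\left(\left(-5 + Q\right) - 1\right) - 3\right) \left(-3\right) = \left(\left(\left(-5 + 3\right) - 1\right) - 3\right) \left(-3\right) = \left(\left(-2 - 1\right) - 3\right) \left(-3\right) = \left(-3 - 3\right) \left(-3\right) = \left(-6\right) \left(-3\right) = 18$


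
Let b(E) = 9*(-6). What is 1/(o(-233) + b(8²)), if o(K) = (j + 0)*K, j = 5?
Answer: -1/1219 ≈ -0.00082034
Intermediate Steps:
o(K) = 5*K (o(K) = (5 + 0)*K = 5*K)
b(E) = -54
1/(o(-233) + b(8²)) = 1/(5*(-233) - 54) = 1/(-1165 - 54) = 1/(-1219) = -1/1219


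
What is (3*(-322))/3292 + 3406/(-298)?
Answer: -2875105/245254 ≈ -11.723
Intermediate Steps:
(3*(-322))/3292 + 3406/(-298) = -966*1/3292 + 3406*(-1/298) = -483/1646 - 1703/149 = -2875105/245254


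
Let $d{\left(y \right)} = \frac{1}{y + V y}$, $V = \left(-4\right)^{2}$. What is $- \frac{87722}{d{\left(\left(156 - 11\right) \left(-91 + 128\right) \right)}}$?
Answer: $-8000685010$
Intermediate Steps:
$V = 16$
$d{\left(y \right)} = \frac{1}{17 y}$ ($d{\left(y \right)} = \frac{1}{y + 16 y} = \frac{1}{17 y}$)
$- \frac{87722}{d{\left(\left(156 - 11\right) \left(-91 + 128\right) \right)}} = - \frac{87722}{\frac{1}{17} \frac{1}{\left(156 - 11\right) \left(-91 + 128\right)}} = - \frac{87722}{\frac{1}{17} \frac{1}{145 \cdot 37}} = - \frac{87722}{\frac{1}{17} \cdot \frac{1}{5365}} = - 87722 \frac{1}{\frac{1}{91205}} = \left(-87722\right) 91205 = -8000685010$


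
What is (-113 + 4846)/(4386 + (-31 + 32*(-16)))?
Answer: 4733/3843 ≈ 1.2316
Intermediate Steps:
(-113 + 4846)/(4386 + (-31 + 32*(-16))) = 4733/(4386 + (-31 - 512)) = 4733/(4386 - 543) = 4733/3843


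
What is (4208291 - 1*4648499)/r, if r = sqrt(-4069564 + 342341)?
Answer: 440208*I*sqrt(3727223)/3727223 ≈ 228.02*I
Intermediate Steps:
r = I*sqrt(3727223) (r = sqrt(-3727223) = I*sqrt(3727223) ≈ 1930.6*I)
(4208291 - 1*4648499)/r = (4208291 - 1*4648499)/((I*sqrt(3727223))) = (4208291 - 4648499)*(-I*sqrt(3727223)/3727223) = -(-440208)*I*sqrt(3727223)/3727223 = 440208*I*sqrt(3727223)/3727223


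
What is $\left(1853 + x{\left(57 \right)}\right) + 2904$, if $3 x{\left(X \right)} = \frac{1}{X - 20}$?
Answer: $\frac{528028}{111} \approx 4757.0$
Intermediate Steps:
$x{\left(X \right)} = \frac{1}{3 \left(-20 + X\right)}$ ($x{\left(X \right)} = \frac{1}{3 \left(X - 20\right)} = \frac{1}{3 \left(-20 + X\right)}$)
$\left(1853 + x{\left(57 \right)}\right) + 2904 = \left(1853 + \frac{1}{3 \left(-20 + 57\right)}\right) + 2904 = \left(1853 + \frac{1}{3 \cdot 37}\right) + 2904 = \left(1853 + \frac{1}{3} \cdot \frac{1}{37}\right) + 2904 = \left(1853 + \frac{1}{111}\right) + 2904 = \frac{205684}{111} + 2904 = \frac{528028}{111}$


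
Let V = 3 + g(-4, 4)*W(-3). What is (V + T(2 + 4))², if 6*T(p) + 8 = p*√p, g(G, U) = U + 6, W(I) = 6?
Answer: 34279/9 + 370*√6/3 ≈ 4110.9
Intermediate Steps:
g(G, U) = 6 + U
T(p) = -4/3 + p^(3/2)/6 (T(p) = -4/3 + (p*√p)/6 = -4/3 + p^(3/2)/6)
V = 63 (V = 3 + (6 + 4)*6 = 3 + 10*6 = 3 + 60 = 63)
(V + T(2 + 4))² = (63 + (-4/3 + (2 + 4)^(3/2)/6))² = (63 + (-4/3 + 6^(3/2)/6))² = (63 + (-4/3 + (6*√6)/6))² = (63 + (-4/3 + √6))² = (185/3 + √6)²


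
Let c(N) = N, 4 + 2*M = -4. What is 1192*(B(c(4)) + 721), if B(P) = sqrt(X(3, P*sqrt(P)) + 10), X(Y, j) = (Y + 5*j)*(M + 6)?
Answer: 859432 + 4768*sqrt(6) ≈ 8.7111e+5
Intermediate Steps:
M = -4 (M = -2 + (1/2)*(-4) = -2 - 2 = -4)
X(Y, j) = 2*Y + 10*j (X(Y, j) = (Y + 5*j)*(-4 + 6) = (Y + 5*j)*2 = 2*Y + 10*j)
B(P) = sqrt(16 + 10*P**(3/2)) (B(P) = sqrt((2*3 + 10*(P*sqrt(P))) + 10) = sqrt((6 + 10*P**(3/2)) + 10) = sqrt(16 + 10*P**(3/2)))
1192*(B(c(4)) + 721) = 1192*(sqrt(16 + 10*4**(3/2)) + 721) = 1192*(sqrt(16 + 10*8) + 721) = 1192*(sqrt(16 + 80) + 721) = 1192*(sqrt(96) + 721) = 1192*(4*sqrt(6) + 721) = 1192*(721 + 4*sqrt(6)) = 859432 + 4768*sqrt(6)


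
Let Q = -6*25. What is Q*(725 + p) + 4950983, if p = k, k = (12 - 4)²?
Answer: 4832633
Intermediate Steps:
k = 64 (k = 8² = 64)
p = 64
Q = -150
Q*(725 + p) + 4950983 = -150*(725 + 64) + 4950983 = -150*789 + 4950983 = -118350 + 4950983 = 4832633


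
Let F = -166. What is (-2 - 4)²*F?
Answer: -5976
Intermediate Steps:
(-2 - 4)²*F = (-2 - 4)²*(-166) = (-6)²*(-166) = 36*(-166) = -5976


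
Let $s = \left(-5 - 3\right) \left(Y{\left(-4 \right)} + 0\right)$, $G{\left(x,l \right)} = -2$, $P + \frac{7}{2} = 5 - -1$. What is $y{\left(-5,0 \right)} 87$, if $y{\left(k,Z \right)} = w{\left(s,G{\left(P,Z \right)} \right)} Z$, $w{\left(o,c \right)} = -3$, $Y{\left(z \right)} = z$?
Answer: $0$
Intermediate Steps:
$P = \frac{5}{2}$ ($P = - \frac{7}{2} + \left(5 - -1\right) = - \frac{7}{2} + \left(5 + 1\right) = - \frac{7}{2} + 6 = \frac{5}{2} \approx 2.5$)
$s = 32$ ($s = \left(-5 - 3\right) \left(-4 + 0\right) = \left(-8\right) \left(-4\right) = 32$)
$y{\left(k,Z \right)} = - 3 Z$
$y{\left(-5,0 \right)} 87 = \left(-3\right) 0 \cdot 87 = 0 \cdot 87 = 0$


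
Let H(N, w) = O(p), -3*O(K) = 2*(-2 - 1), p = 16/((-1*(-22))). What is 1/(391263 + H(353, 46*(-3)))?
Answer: 1/391265 ≈ 2.5558e-6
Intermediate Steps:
p = 8/11 (p = 16/22 = 16*(1/22) = 8/11 ≈ 0.72727)
O(K) = 2 (O(K) = -2*(-2 - 1)/3 = -2*(-3)/3 = -⅓*(-6) = 2)
H(N, w) = 2
1/(391263 + H(353, 46*(-3))) = 1/(391263 + 2) = 1/391265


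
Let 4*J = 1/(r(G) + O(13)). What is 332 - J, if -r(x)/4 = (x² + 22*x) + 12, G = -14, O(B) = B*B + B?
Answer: 772895/2328 ≈ 332.00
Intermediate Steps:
O(B) = B + B² (O(B) = B² + B = B + B²)
r(x) = -48 - 88*x - 4*x² (r(x) = -4*((x² + 22*x) + 12) = -4*(12 + x² + 22*x) = -48 - 88*x - 4*x²)
J = 1/2328 (J = 1/(4*((-48 - 88*(-14) - 4*(-14)²) + 13*(1 + 13))) = 1/(4*((-48 + 1232 - 4*196) + 13*14)) = 1/(4*((-48 + 1232 - 784) + 182)) = 1/(4*(400 + 182)) = (¼)/582 = (¼)*(1/582) = 1/2328 ≈ 0.00042955)
332 - J = 332 - 1*1/2328 = 332 - 1/2328 = 772895/2328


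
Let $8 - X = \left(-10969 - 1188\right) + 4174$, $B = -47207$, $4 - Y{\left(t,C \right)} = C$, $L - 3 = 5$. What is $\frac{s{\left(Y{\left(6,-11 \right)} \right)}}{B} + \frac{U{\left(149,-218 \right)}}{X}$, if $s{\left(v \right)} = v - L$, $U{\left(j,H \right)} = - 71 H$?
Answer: $\frac{730614009}{377231137} \approx 1.9368$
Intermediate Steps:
$L = 8$ ($L = 3 + 5 = 8$)
$Y{\left(t,C \right)} = 4 - C$
$X = 7991$ ($X = 8 - \left(\left(-10969 - 1188\right) + 4174\right) = 8 - \left(-12157 + 4174\right) = 8 - -7983 = 8 + 7983 = 7991$)
$s{\left(v \right)} = -8 + v$ ($s{\left(v \right)} = v - 8 = -8 + v$)
$\frac{s{\left(Y{\left(6,-11 \right)} \right)}}{B} + \frac{U{\left(149,-218 \right)}}{X} = \frac{-8 + \left(4 - -11\right)}{-47207} + \frac{\left(-71\right) \left(-218\right)}{7991} = \left(-8 + \left(4 + 11\right)\right) \left(- \frac{1}{47207}\right) + 15478 \cdot \frac{1}{7991} = \left(-8 + 15\right) \left(- \frac{1}{47207}\right) + \frac{15478}{7991} = 7 \left(- \frac{1}{47207}\right) + \frac{15478}{7991} = - \frac{7}{47207} + \frac{15478}{7991} = \frac{730614009}{377231137}$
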